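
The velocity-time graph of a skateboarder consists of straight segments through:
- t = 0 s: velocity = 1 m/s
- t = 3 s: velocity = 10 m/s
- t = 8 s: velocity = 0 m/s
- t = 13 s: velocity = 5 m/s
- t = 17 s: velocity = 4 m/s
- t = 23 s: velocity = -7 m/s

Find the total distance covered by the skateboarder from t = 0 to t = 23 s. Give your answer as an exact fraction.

Distance (not displacement) is the total path length: add the absolute areas under v-t.
0–3 s: |½(1 + 10)(3)| = 16.5 m
3–8 s: |½(10 + 0)(5)| = 25 m
8–13 s: |½(0 + 5)(5)| = 12.5 m
13–17 s: |½(5 + 4)(4)| = 18 m
17–23 s: v = 0 at t = 211/11 s; triangle areas 48/11 + 147/11 = 195/11 m
Total distance = 987/11 m

987/11 m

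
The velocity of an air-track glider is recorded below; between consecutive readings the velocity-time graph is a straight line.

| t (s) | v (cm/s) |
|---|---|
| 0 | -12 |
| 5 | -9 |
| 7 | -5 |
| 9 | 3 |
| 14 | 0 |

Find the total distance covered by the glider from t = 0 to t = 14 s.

78.25 cm

Distance (not displacement) is the total path length: add the absolute areas under v-t.
0–5 s: |½(-12 + -9)(5)| = 52.5 cm
5–7 s: |½(-9 + -5)(2)| = 14 cm
7–9 s: v = 0 at t = 8.25 s; triangle areas 3.125 + 1.125 = 4.25 cm
9–14 s: |½(3 + 0)(5)| = 7.5 cm
Total distance = 78.25 cm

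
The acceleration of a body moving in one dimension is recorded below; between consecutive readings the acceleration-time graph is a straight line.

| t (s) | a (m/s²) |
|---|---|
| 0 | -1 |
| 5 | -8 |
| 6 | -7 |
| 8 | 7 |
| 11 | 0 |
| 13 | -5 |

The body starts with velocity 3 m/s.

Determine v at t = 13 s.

-21.5 m/s

Δv equals the area under the a-t graph; then v = v₀ + Δv.
0–5 s: ½(-1 + -8)(5) = -22.5 m/s
5–6 s: ½(-8 + -7)(1) = -7.5 m/s
6–8 s: ½(-7 + 7)(2) = 0 m/s
8–11 s: ½(7 + 0)(3) = 10.5 m/s
11–13 s: ½(0 + -5)(2) = -5 m/s
Δv = -24.5 m/s, so v(13) = 3 + (-24.5) = -21.5 m/s.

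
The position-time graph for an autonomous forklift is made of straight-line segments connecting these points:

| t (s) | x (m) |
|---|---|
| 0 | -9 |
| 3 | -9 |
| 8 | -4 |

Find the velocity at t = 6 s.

1 m/s

Velocity is the slope of the x-t graph on 3–8 s: (-4 − -9)/(8 − 3) = 1 m/s.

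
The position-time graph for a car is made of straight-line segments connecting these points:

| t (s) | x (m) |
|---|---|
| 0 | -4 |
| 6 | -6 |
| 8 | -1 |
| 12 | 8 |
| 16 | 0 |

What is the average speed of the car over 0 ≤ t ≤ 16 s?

1.5 m/s

Average speed = (total path length)/(elapsed time); on a piecewise-linear x-t graph the path length is Σ|Δx|.
0–6 s: |Δx| = |-6 − -4| = 2 m
6–8 s: |Δx| = |-1 − -6| = 5 m
8–12 s: |Δx| = |8 − -1| = 9 m
12–16 s: |Δx| = |0 − 8| = 8 m
Total path = 24 m; average speed = 24/16 = 1.5 m/s.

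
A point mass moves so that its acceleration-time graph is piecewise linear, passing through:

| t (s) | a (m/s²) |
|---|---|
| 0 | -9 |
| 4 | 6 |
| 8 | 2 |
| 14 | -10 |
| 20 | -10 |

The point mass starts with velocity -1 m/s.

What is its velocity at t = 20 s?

Δv equals the area under the a-t graph; then v = v₀ + Δv.
0–4 s: ½(-9 + 6)(4) = -6 m/s
4–8 s: ½(6 + 2)(4) = 16 m/s
8–14 s: ½(2 + -10)(6) = -24 m/s
14–20 s: -10 × 6 = -60 m/s
Δv = -74 m/s, so v(20) = -1 + (-74) = -75 m/s.

-75 m/s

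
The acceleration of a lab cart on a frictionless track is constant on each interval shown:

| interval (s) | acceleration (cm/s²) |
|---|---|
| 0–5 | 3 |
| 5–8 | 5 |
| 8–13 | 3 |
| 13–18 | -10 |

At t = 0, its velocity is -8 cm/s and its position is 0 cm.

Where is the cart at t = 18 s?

248.5 cm

On each constant-a segment, Δv = aΔt and Δx = v₀Δt + ½aΔt²; chain segment to segment.
0–5 s: v starts -8 cm/s; Δx = -8·5 + ½·3·5² = -2.5 cm; v ends 7 cm/s.
5–8 s: v starts 7 cm/s; Δx = 7·3 + ½·5·3² = 43.5 cm; v ends 22 cm/s.
8–13 s: v starts 22 cm/s; Δx = 22·5 + ½·3·5² = 147.5 cm; v ends 37 cm/s.
13–18 s: v starts 37 cm/s; Δx = 37·5 + ½·-10·5² = 60 cm; v ends -13 cm/s.
x(18) = 0 + Σ Δx = 248.5 cm.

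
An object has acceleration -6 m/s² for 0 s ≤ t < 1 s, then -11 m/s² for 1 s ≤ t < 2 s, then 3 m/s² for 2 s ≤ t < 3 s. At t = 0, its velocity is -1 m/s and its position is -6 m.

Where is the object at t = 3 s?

-39 m

On each constant-a segment, Δv = aΔt and Δx = v₀Δt + ½aΔt²; chain segment to segment.
0–1 s: v starts -1 m/s; Δx = -1·1 + ½·-6·1² = -4 m; v ends -7 m/s.
1–2 s: v starts -7 m/s; Δx = -7·1 + ½·-11·1² = -12.5 m; v ends -18 m/s.
2–3 s: v starts -18 m/s; Δx = -18·1 + ½·3·1² = -16.5 m; v ends -15 m/s.
x(3) = -6 + Σ Δx = -39 m.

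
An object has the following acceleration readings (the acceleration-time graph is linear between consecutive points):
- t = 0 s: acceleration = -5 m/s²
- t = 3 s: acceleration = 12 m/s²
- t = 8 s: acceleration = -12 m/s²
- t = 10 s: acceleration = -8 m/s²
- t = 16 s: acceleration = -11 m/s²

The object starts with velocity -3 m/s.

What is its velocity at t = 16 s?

Δv equals the area under the a-t graph; then v = v₀ + Δv.
0–3 s: ½(-5 + 12)(3) = 10.5 m/s
3–8 s: ½(12 + -12)(5) = 0 m/s
8–10 s: ½(-12 + -8)(2) = -20 m/s
10–16 s: ½(-8 + -11)(6) = -57 m/s
Δv = -66.5 m/s, so v(16) = -3 + (-66.5) = -69.5 m/s.

-69.5 m/s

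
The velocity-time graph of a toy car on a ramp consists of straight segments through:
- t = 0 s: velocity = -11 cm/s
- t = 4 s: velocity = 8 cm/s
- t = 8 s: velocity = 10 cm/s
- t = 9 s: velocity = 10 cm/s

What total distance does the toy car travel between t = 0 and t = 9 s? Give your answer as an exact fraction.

Total distance travelled is ∫|v| dt — sum the magnitudes of each area piece.
0–4 s: v = 0 at t = 44/19 s; triangle areas 242/19 + 128/19 = 370/19 cm
4–8 s: |½(8 + 10)(4)| = 36 cm
8–9 s: |10| × 1 = 10 cm
Total distance = 1244/19 cm

1244/19 cm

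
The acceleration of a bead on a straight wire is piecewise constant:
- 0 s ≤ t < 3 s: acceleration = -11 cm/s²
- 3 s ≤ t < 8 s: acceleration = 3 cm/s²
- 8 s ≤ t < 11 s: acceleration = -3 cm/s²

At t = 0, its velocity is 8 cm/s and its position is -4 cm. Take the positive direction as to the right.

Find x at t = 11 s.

On each constant-a segment, Δv = aΔt and Δx = v₀Δt + ½aΔt²; chain segment to segment.
0–3 s: v starts 8 cm/s; Δx = 8·3 + ½·-11·3² = -25.5 cm; v ends -25 cm/s.
3–8 s: v starts -25 cm/s; Δx = -25·5 + ½·3·5² = -87.5 cm; v ends -10 cm/s.
8–11 s: v starts -10 cm/s; Δx = -10·3 + ½·-3·3² = -43.5 cm; v ends -19 cm/s.
x(11) = -4 + Σ Δx = -160.5 cm.

-160.5 cm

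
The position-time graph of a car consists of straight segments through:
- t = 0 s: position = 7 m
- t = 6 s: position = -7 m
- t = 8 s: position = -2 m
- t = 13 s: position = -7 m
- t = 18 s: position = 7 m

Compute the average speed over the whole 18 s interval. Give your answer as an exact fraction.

Average speed = (total path length)/(elapsed time); on a piecewise-linear x-t graph the path length is Σ|Δx|.
0–6 s: |Δx| = |-7 − 7| = 14 m
6–8 s: |Δx| = |-2 − -7| = 5 m
8–13 s: |Δx| = |-7 − -2| = 5 m
13–18 s: |Δx| = |7 − -7| = 14 m
Total path = 38 m; average speed = 38/18 = 19/9 m/s.

19/9 m/s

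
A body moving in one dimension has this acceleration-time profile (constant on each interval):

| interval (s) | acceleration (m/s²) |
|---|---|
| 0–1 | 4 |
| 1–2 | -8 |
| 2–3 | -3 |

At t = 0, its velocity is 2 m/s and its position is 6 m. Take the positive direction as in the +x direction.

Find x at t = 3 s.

On each constant-a segment, Δv = aΔt and Δx = v₀Δt + ½aΔt²; chain segment to segment.
0–1 s: v starts 2 m/s; Δx = 2·1 + ½·4·1² = 4 m; v ends 6 m/s.
1–2 s: v starts 6 m/s; Δx = 6·1 + ½·-8·1² = 2 m; v ends -2 m/s.
2–3 s: v starts -2 m/s; Δx = -2·1 + ½·-3·1² = -3.5 m; v ends -5 m/s.
x(3) = 6 + Σ Δx = 8.5 m.

8.5 m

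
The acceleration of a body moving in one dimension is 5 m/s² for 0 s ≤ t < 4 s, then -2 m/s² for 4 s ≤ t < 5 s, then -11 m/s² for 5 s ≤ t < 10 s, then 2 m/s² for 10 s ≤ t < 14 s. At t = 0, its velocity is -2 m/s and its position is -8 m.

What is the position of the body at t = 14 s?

On each constant-a segment, Δv = aΔt and Δx = v₀Δt + ½aΔt²; chain segment to segment.
0–4 s: v starts -2 m/s; Δx = -2·4 + ½·5·4² = 32 m; v ends 18 m/s.
4–5 s: v starts 18 m/s; Δx = 18·1 + ½·-2·1² = 17 m; v ends 16 m/s.
5–10 s: v starts 16 m/s; Δx = 16·5 + ½·-11·5² = -57.5 m; v ends -39 m/s.
10–14 s: v starts -39 m/s; Δx = -39·4 + ½·2·4² = -140 m; v ends -31 m/s.
x(14) = -8 + Σ Δx = -156.5 m.

-156.5 m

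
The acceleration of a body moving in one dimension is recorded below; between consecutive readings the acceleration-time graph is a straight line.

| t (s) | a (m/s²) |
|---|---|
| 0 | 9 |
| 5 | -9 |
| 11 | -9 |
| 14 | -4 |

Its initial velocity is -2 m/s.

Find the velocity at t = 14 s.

-75.5 m/s

Δv equals the area under the a-t graph; then v = v₀ + Δv.
0–5 s: ½(9 + -9)(5) = 0 m/s
5–11 s: -9 × 6 = -54 m/s
11–14 s: ½(-9 + -4)(3) = -19.5 m/s
Δv = -73.5 m/s, so v(14) = -2 + (-73.5) = -75.5 m/s.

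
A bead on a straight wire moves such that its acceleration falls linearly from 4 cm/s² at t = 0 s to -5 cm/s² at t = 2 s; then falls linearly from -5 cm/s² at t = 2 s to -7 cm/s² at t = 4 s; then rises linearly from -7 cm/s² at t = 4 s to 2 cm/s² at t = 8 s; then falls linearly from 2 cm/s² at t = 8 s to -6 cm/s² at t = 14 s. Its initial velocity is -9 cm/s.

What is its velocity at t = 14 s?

-44 cm/s

Δv equals the area under the a-t graph; then v = v₀ + Δv.
0–2 s: ½(4 + -5)(2) = -1 cm/s
2–4 s: ½(-5 + -7)(2) = -12 cm/s
4–8 s: ½(-7 + 2)(4) = -10 cm/s
8–14 s: ½(2 + -6)(6) = -12 cm/s
Δv = -35 cm/s, so v(14) = -9 + (-35) = -44 cm/s.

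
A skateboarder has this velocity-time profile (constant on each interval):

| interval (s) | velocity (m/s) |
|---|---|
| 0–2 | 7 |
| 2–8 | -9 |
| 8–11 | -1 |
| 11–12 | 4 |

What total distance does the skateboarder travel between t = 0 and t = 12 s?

75 m

Total distance travelled is ∫|v| dt — sum the magnitudes of each area piece.
0–2 s: |7| × 2 = 14 m
2–8 s: |-9| × 6 = 54 m
8–11 s: |-1| × 3 = 3 m
11–12 s: |4| × 1 = 4 m
Total distance = 75 m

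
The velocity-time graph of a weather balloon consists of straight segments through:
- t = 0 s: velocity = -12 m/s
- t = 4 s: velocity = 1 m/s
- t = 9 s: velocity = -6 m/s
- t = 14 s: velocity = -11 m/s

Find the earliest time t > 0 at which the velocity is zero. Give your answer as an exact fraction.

v changes sign on 0–4 s (from -12 to 1); the graph is linear there, so v = 0 at t = 0 + (12)·(4 − 0)/(1 − -12) = 48/13 s.

t = 48/13 s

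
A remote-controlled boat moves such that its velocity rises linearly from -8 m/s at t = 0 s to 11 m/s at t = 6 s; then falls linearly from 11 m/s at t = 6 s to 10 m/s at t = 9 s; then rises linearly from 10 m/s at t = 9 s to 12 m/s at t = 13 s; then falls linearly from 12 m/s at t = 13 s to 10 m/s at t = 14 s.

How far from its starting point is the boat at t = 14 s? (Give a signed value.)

95.5 m

Displacement is the signed area under the v-t curve.
0–6 s: ½(-8 + 11)(6) = 9 m
6–9 s: ½(11 + 10)(3) = 31.5 m
9–13 s: ½(10 + 12)(4) = 44 m
13–14 s: ½(12 + 10)(1) = 11 m
Net displacement = 95.5 m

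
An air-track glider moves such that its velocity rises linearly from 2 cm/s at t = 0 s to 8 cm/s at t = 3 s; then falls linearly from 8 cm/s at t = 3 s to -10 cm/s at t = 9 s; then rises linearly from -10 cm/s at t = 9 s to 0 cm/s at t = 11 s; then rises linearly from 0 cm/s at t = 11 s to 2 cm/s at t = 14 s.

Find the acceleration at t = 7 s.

-3 cm/s²

Acceleration is the slope of the v-t graph on 3–9 s: (-10 − 8)/(9 − 3) = -3 cm/s².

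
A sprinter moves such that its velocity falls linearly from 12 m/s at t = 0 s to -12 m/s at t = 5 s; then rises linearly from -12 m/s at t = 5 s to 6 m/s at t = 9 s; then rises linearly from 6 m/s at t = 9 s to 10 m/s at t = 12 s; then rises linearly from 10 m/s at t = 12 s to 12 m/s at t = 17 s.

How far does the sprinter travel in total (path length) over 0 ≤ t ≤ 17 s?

129 m

Total distance travelled is ∫|v| dt — sum the magnitudes of each area piece.
0–5 s: v = 0 at t = 2.5 s; triangle areas 15 + 15 = 30 m
5–9 s: v = 0 at t = 23/3 s; triangle areas 16 + 4 = 20 m
9–12 s: |½(6 + 10)(3)| = 24 m
12–17 s: |½(10 + 12)(5)| = 55 m
Total distance = 129 m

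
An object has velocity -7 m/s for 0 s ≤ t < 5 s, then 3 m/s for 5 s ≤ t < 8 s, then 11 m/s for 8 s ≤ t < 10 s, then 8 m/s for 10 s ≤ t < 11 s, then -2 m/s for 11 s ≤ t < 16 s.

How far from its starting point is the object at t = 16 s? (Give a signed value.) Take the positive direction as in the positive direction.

Net displacement equals the area under the velocity-time graph (areas below the axis count negative).
0–5 s: -7 × 5 = -35 m
5–8 s: 3 × 3 = 9 m
8–10 s: 11 × 2 = 22 m
10–11 s: 8 × 1 = 8 m
11–16 s: -2 × 5 = -10 m
Net displacement = -6 m

-6 m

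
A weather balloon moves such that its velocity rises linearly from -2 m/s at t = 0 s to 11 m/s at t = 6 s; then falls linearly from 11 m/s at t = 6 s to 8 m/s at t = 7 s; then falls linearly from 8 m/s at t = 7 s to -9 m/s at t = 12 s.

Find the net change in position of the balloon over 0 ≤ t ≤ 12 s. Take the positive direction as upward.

Net displacement equals the area under the velocity-time graph (areas below the axis count negative).
0–6 s: ½(-2 + 11)(6) = 27 m
6–7 s: ½(11 + 8)(1) = 9.5 m
7–12 s: ½(8 + -9)(5) = -2.5 m
Net displacement = 34 m

34 m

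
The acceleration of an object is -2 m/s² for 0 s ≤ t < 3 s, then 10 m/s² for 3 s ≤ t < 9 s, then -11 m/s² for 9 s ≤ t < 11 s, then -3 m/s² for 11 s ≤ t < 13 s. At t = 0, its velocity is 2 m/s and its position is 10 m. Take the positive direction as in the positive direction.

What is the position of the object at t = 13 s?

On each constant-a segment, Δv = aΔt and Δx = v₀Δt + ½aΔt²; chain segment to segment.
0–3 s: v starts 2 m/s; Δx = 2·3 + ½·-2·3² = -3 m; v ends -4 m/s.
3–9 s: v starts -4 m/s; Δx = -4·6 + ½·10·6² = 156 m; v ends 56 m/s.
9–11 s: v starts 56 m/s; Δx = 56·2 + ½·-11·2² = 90 m; v ends 34 m/s.
11–13 s: v starts 34 m/s; Δx = 34·2 + ½·-3·2² = 62 m; v ends 28 m/s.
x(13) = 10 + Σ Δx = 315 m.

315 m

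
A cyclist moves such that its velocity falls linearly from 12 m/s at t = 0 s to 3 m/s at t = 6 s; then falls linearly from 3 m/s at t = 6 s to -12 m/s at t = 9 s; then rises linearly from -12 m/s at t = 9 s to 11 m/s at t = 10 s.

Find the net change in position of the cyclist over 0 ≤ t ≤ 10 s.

31 m

Net displacement equals the area under the velocity-time graph (areas below the axis count negative).
0–6 s: ½(12 + 3)(6) = 45 m
6–9 s: ½(3 + -12)(3) = -13.5 m
9–10 s: ½(-12 + 11)(1) = -0.5 m
Net displacement = 31 m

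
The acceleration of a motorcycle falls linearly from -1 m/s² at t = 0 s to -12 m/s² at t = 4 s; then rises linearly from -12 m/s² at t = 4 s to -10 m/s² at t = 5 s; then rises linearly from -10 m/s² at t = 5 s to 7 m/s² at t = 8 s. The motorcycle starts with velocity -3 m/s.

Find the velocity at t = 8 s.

Δv equals the area under the a-t graph; then v = v₀ + Δv.
0–4 s: ½(-1 + -12)(4) = -26 m/s
4–5 s: ½(-12 + -10)(1) = -11 m/s
5–8 s: ½(-10 + 7)(3) = -4.5 m/s
Δv = -41.5 m/s, so v(8) = -3 + (-41.5) = -44.5 m/s.

-44.5 m/s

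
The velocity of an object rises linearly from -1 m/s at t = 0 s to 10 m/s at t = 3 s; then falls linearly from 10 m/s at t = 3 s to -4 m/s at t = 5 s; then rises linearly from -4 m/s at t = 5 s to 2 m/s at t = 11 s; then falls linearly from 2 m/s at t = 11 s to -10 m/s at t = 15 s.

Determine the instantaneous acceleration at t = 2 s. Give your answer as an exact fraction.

11/3 m/s²

Acceleration is the slope of the v-t graph on 0–3 s: (10 − -1)/(3 − 0) = 11/3 m/s².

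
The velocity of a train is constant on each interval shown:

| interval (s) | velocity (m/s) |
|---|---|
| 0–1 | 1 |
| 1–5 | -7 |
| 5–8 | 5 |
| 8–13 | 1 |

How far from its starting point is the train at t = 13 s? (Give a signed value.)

Net displacement equals the area under the velocity-time graph (areas below the axis count negative).
0–1 s: 1 × 1 = 1 m
1–5 s: -7 × 4 = -28 m
5–8 s: 5 × 3 = 15 m
8–13 s: 1 × 5 = 5 m
Net displacement = -7 m

-7 m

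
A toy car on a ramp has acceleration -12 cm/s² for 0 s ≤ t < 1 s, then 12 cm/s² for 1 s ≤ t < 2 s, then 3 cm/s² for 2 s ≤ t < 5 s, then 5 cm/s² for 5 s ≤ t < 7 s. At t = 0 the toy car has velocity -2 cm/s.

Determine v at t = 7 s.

Δv equals the area under the a-t graph; then v = v₀ + Δv.
0–1 s: -12 × 1 = -12 cm/s
1–2 s: 12 × 1 = 12 cm/s
2–5 s: 3 × 3 = 9 cm/s
5–7 s: 5 × 2 = 10 cm/s
Δv = 19 cm/s, so v(7) = -2 + (19) = 17 cm/s.

17 cm/s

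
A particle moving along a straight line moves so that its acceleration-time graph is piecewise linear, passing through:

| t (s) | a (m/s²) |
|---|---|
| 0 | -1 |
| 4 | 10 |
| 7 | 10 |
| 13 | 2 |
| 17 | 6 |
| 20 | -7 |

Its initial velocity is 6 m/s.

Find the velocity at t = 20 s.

104.5 m/s

Δv equals the area under the a-t graph; then v = v₀ + Δv.
0–4 s: ½(-1 + 10)(4) = 18 m/s
4–7 s: 10 × 3 = 30 m/s
7–13 s: ½(10 + 2)(6) = 36 m/s
13–17 s: ½(2 + 6)(4) = 16 m/s
17–20 s: ½(6 + -7)(3) = -1.5 m/s
Δv = 98.5 m/s, so v(20) = 6 + (98.5) = 104.5 m/s.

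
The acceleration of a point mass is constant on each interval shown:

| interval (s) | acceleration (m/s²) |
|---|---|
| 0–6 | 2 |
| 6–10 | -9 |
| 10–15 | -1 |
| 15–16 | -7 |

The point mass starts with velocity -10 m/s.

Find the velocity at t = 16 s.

-46 m/s

Δv equals the area under the a-t graph; then v = v₀ + Δv.
0–6 s: 2 × 6 = 12 m/s
6–10 s: -9 × 4 = -36 m/s
10–15 s: -1 × 5 = -5 m/s
15–16 s: -7 × 1 = -7 m/s
Δv = -36 m/s, so v(16) = -10 + (-36) = -46 m/s.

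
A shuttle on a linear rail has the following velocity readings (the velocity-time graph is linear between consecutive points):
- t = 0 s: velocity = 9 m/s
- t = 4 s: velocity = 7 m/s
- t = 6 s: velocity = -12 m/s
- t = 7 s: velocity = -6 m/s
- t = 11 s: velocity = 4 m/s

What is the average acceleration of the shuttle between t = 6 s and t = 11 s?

3.2 m/s²

Average acceleration = Δv/Δt = (4 − -12)/(11 − 6) = 3.2 m/s².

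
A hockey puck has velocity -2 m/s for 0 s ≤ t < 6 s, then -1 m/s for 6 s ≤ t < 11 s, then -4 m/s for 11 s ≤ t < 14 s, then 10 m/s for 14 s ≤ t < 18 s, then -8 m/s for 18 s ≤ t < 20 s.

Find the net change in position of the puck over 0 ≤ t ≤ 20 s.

-5 m

Net displacement equals the area under the velocity-time graph (areas below the axis count negative).
0–6 s: -2 × 6 = -12 m
6–11 s: -1 × 5 = -5 m
11–14 s: -4 × 3 = -12 m
14–18 s: 10 × 4 = 40 m
18–20 s: -8 × 2 = -16 m
Net displacement = -5 m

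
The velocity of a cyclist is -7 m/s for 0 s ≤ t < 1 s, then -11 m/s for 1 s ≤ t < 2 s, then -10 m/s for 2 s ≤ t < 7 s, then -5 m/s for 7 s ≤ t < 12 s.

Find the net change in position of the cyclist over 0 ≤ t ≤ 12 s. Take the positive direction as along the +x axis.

-93 m

Net displacement equals the area under the velocity-time graph (areas below the axis count negative).
0–1 s: -7 × 1 = -7 m
1–2 s: -11 × 1 = -11 m
2–7 s: -10 × 5 = -50 m
7–12 s: -5 × 5 = -25 m
Net displacement = -93 m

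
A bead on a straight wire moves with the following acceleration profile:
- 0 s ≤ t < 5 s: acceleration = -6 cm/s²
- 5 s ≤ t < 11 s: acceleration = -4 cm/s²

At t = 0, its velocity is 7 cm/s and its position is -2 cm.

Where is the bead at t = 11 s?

On each constant-a segment, Δv = aΔt and Δx = v₀Δt + ½aΔt²; chain segment to segment.
0–5 s: v starts 7 cm/s; Δx = 7·5 + ½·-6·5² = -40 cm; v ends -23 cm/s.
5–11 s: v starts -23 cm/s; Δx = -23·6 + ½·-4·6² = -210 cm; v ends -47 cm/s.
x(11) = -2 + Σ Δx = -252 cm.

-252 cm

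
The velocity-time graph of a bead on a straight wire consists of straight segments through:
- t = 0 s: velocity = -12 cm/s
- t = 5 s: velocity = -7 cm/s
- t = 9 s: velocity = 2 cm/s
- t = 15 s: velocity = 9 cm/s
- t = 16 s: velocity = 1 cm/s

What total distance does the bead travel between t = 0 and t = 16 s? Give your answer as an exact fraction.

1751/18 cm

Total distance travelled is ∫|v| dt — sum the magnitudes of each area piece.
0–5 s: |½(-12 + -7)(5)| = 47.5 cm
5–9 s: v = 0 at t = 73/9 s; triangle areas 98/9 + 8/9 = 106/9 cm
9–15 s: |½(2 + 9)(6)| = 33 cm
15–16 s: |½(9 + 1)(1)| = 5 cm
Total distance = 1751/18 cm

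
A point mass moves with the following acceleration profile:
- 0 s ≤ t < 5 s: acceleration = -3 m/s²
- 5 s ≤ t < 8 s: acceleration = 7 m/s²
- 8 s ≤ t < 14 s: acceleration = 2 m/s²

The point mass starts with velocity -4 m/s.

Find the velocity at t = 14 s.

14 m/s

Δv equals the area under the a-t graph; then v = v₀ + Δv.
0–5 s: -3 × 5 = -15 m/s
5–8 s: 7 × 3 = 21 m/s
8–14 s: 2 × 6 = 12 m/s
Δv = 18 m/s, so v(14) = -4 + (18) = 14 m/s.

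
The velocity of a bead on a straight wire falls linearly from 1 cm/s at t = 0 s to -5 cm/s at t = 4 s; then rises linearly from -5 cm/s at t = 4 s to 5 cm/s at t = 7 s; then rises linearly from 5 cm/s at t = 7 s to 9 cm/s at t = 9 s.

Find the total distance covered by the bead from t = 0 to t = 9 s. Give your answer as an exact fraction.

Distance (not displacement) is the total path length: add the absolute areas under v-t.
0–4 s: v = 0 at t = 2/3 s; triangle areas 1/3 + 25/3 = 26/3 cm
4–7 s: v = 0 at t = 5.5 s; triangle areas 3.75 + 3.75 = 7.5 cm
7–9 s: |½(5 + 9)(2)| = 14 cm
Total distance = 181/6 cm

181/6 cm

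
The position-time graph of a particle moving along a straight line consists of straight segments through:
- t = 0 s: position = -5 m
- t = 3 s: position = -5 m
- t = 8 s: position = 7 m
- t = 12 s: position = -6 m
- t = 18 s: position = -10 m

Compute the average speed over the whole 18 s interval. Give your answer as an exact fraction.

Average speed = (total path length)/(elapsed time); on a piecewise-linear x-t graph the path length is Σ|Δx|.
0–3 s: |Δx| = |-5 − -5| = 0 m
3–8 s: |Δx| = |7 − -5| = 12 m
8–12 s: |Δx| = |-6 − 7| = 13 m
12–18 s: |Δx| = |-10 − -6| = 4 m
Total path = 29 m; average speed = 29/18 = 29/18 m/s.

29/18 m/s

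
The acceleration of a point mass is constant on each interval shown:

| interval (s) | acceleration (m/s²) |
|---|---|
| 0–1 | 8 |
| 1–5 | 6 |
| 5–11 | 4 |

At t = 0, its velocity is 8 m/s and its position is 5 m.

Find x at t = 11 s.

On each constant-a segment, Δv = aΔt and Δx = v₀Δt + ½aΔt²; chain segment to segment.
0–1 s: v starts 8 m/s; Δx = 8·1 + ½·8·1² = 12 m; v ends 16 m/s.
1–5 s: v starts 16 m/s; Δx = 16·4 + ½·6·4² = 112 m; v ends 40 m/s.
5–11 s: v starts 40 m/s; Δx = 40·6 + ½·4·6² = 312 m; v ends 64 m/s.
x(11) = 5 + Σ Δx = 441 m.

441 m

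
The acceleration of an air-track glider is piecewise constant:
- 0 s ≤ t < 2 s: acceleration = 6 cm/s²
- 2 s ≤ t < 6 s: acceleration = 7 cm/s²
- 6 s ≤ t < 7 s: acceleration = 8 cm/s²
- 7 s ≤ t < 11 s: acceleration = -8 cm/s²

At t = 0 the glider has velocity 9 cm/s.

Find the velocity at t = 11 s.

Δv equals the area under the a-t graph; then v = v₀ + Δv.
0–2 s: 6 × 2 = 12 cm/s
2–6 s: 7 × 4 = 28 cm/s
6–7 s: 8 × 1 = 8 cm/s
7–11 s: -8 × 4 = -32 cm/s
Δv = 16 cm/s, so v(11) = 9 + (16) = 25 cm/s.

25 cm/s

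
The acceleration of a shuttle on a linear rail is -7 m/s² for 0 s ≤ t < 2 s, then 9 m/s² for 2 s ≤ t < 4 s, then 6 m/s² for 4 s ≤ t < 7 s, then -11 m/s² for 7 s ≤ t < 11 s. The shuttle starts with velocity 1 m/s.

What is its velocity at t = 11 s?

-21 m/s

Δv equals the area under the a-t graph; then v = v₀ + Δv.
0–2 s: -7 × 2 = -14 m/s
2–4 s: 9 × 2 = 18 m/s
4–7 s: 6 × 3 = 18 m/s
7–11 s: -11 × 4 = -44 m/s
Δv = -22 m/s, so v(11) = 1 + (-22) = -21 m/s.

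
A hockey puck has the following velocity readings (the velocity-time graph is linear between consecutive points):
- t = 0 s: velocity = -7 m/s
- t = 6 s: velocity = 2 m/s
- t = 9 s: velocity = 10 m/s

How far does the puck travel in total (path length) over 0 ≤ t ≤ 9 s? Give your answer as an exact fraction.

107/3 m

Total distance travelled is ∫|v| dt — sum the magnitudes of each area piece.
0–6 s: v = 0 at t = 14/3 s; triangle areas 49/3 + 4/3 = 53/3 m
6–9 s: |½(2 + 10)(3)| = 18 m
Total distance = 107/3 m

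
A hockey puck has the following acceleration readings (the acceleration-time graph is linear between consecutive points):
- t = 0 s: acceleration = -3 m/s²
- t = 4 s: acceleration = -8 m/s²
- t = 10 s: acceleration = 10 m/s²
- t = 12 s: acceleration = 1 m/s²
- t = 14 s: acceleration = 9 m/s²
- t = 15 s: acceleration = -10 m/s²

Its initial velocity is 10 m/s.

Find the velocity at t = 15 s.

Δv equals the area under the a-t graph; then v = v₀ + Δv.
0–4 s: ½(-3 + -8)(4) = -22 m/s
4–10 s: ½(-8 + 10)(6) = 6 m/s
10–12 s: ½(10 + 1)(2) = 11 m/s
12–14 s: ½(1 + 9)(2) = 10 m/s
14–15 s: ½(9 + -10)(1) = -0.5 m/s
Δv = 4.5 m/s, so v(15) = 10 + (4.5) = 14.5 m/s.

14.5 m/s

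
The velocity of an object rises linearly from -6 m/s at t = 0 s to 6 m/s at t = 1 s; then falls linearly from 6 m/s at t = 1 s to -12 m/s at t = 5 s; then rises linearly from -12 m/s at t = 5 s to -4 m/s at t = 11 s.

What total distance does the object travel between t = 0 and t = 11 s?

71 m

Distance (not displacement) is the total path length: add the absolute areas under v-t.
0–1 s: v = 0 at t = 0.5 s; triangle areas 1.5 + 1.5 = 3 m
1–5 s: v = 0 at t = 7/3 s; triangle areas 4 + 16 = 20 m
5–11 s: |½(-12 + -4)(6)| = 48 m
Total distance = 71 m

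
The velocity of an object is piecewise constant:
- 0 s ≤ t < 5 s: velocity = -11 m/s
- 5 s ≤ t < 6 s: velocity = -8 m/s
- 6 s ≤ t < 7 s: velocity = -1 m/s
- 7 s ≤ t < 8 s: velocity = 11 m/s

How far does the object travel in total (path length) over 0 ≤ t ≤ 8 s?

Total distance travelled is ∫|v| dt — sum the magnitudes of each area piece.
0–5 s: |-11| × 5 = 55 m
5–6 s: |-8| × 1 = 8 m
6–7 s: |-1| × 1 = 1 m
7–8 s: |11| × 1 = 11 m
Total distance = 75 m

75 m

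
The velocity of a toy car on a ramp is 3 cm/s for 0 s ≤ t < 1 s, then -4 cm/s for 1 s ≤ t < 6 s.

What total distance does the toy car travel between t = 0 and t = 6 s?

23 cm

Distance (not displacement) is the total path length: add the absolute areas under v-t.
0–1 s: |3| × 1 = 3 cm
1–6 s: |-4| × 5 = 20 cm
Total distance = 23 cm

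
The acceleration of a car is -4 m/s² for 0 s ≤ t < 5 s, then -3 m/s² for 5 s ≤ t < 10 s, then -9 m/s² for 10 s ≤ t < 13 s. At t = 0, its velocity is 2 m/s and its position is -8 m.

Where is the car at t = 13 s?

-315 m

On each constant-a segment, Δv = aΔt and Δx = v₀Δt + ½aΔt²; chain segment to segment.
0–5 s: v starts 2 m/s; Δx = 2·5 + ½·-4·5² = -40 m; v ends -18 m/s.
5–10 s: v starts -18 m/s; Δx = -18·5 + ½·-3·5² = -127.5 m; v ends -33 m/s.
10–13 s: v starts -33 m/s; Δx = -33·3 + ½·-9·3² = -139.5 m; v ends -60 m/s.
x(13) = -8 + Σ Δx = -315 m.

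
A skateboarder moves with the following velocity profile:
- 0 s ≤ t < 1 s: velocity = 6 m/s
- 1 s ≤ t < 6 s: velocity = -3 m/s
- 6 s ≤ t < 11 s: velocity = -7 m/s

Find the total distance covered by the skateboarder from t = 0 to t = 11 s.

56 m

Total distance travelled is ∫|v| dt — sum the magnitudes of each area piece.
0–1 s: |6| × 1 = 6 m
1–6 s: |-3| × 5 = 15 m
6–11 s: |-7| × 5 = 35 m
Total distance = 56 m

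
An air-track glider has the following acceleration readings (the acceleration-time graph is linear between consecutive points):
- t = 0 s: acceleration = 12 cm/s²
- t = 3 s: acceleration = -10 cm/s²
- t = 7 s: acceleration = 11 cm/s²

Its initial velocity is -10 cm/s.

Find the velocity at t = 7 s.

-5 cm/s

Δv equals the area under the a-t graph; then v = v₀ + Δv.
0–3 s: ½(12 + -10)(3) = 3 cm/s
3–7 s: ½(-10 + 11)(4) = 2 cm/s
Δv = 5 cm/s, so v(7) = -10 + (5) = -5 cm/s.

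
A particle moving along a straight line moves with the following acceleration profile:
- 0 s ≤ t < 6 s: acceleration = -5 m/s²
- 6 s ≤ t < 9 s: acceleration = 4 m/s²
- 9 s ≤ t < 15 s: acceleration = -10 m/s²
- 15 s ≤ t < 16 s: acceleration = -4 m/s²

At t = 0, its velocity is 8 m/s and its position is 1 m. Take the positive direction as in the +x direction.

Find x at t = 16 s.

On each constant-a segment, Δv = aΔt and Δx = v₀Δt + ½aΔt²; chain segment to segment.
0–6 s: v starts 8 m/s; Δx = 8·6 + ½·-5·6² = -42 m; v ends -22 m/s.
6–9 s: v starts -22 m/s; Δx = -22·3 + ½·4·3² = -48 m; v ends -10 m/s.
9–15 s: v starts -10 m/s; Δx = -10·6 + ½·-10·6² = -240 m; v ends -70 m/s.
15–16 s: v starts -70 m/s; Δx = -70·1 + ½·-4·1² = -72 m; v ends -74 m/s.
x(16) = 1 + Σ Δx = -401 m.

-401 m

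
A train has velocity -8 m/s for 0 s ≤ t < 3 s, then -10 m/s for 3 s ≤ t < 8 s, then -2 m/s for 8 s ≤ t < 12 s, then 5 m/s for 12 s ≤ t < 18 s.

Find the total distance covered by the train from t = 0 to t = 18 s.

Distance (not displacement) is the total path length: add the absolute areas under v-t.
0–3 s: |-8| × 3 = 24 m
3–8 s: |-10| × 5 = 50 m
8–12 s: |-2| × 4 = 8 m
12–18 s: |5| × 6 = 30 m
Total distance = 112 m

112 m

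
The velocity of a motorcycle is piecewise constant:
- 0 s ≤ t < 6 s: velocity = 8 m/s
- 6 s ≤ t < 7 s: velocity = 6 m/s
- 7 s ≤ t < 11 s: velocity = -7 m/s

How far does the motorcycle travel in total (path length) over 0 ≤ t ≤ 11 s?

82 m

Total distance travelled is ∫|v| dt — sum the magnitudes of each area piece.
0–6 s: |8| × 6 = 48 m
6–7 s: |6| × 1 = 6 m
7–11 s: |-7| × 4 = 28 m
Total distance = 82 m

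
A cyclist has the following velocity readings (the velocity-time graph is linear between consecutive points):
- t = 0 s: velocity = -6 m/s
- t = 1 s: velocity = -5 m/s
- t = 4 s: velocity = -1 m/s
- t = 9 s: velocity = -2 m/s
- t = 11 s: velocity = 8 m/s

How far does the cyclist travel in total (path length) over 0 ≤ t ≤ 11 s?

Total distance travelled is ∫|v| dt — sum the magnitudes of each area piece.
0–1 s: |½(-6 + -5)(1)| = 5.5 m
1–4 s: |½(-5 + -1)(3)| = 9 m
4–9 s: |½(-1 + -2)(5)| = 7.5 m
9–11 s: v = 0 at t = 9.4 s; triangle areas 0.4 + 6.4 = 6.8 m
Total distance = 28.8 m

28.8 m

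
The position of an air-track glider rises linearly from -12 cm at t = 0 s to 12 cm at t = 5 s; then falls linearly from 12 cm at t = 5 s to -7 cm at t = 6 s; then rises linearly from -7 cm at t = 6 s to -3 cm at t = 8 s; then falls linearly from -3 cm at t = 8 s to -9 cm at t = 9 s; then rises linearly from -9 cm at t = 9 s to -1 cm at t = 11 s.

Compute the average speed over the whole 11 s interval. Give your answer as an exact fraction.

61/11 cm/s

Average speed = (total path length)/(elapsed time); on a piecewise-linear x-t graph the path length is Σ|Δx|.
0–5 s: |Δx| = |12 − -12| = 24 cm
5–6 s: |Δx| = |-7 − 12| = 19 cm
6–8 s: |Δx| = |-3 − -7| = 4 cm
8–9 s: |Δx| = |-9 − -3| = 6 cm
9–11 s: |Δx| = |-1 − -9| = 8 cm
Total path = 61 cm; average speed = 61/11 = 61/11 cm/s.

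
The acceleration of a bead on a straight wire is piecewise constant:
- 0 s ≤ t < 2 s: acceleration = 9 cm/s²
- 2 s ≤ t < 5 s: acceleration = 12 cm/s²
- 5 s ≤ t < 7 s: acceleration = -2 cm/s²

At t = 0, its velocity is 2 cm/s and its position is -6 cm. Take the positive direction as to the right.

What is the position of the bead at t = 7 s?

On each constant-a segment, Δv = aΔt and Δx = v₀Δt + ½aΔt²; chain segment to segment.
0–2 s: v starts 2 cm/s; Δx = 2·2 + ½·9·2² = 22 cm; v ends 20 cm/s.
2–5 s: v starts 20 cm/s; Δx = 20·3 + ½·12·3² = 114 cm; v ends 56 cm/s.
5–7 s: v starts 56 cm/s; Δx = 56·2 + ½·-2·2² = 108 cm; v ends 52 cm/s.
x(7) = -6 + Σ Δx = 238 cm.

238 cm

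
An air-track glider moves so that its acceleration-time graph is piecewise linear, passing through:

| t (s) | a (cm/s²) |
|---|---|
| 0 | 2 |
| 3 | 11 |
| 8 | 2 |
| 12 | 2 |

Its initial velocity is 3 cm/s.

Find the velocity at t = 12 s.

63 cm/s

Δv equals the area under the a-t graph; then v = v₀ + Δv.
0–3 s: ½(2 + 11)(3) = 19.5 cm/s
3–8 s: ½(11 + 2)(5) = 32.5 cm/s
8–12 s: 2 × 4 = 8 cm/s
Δv = 60 cm/s, so v(12) = 3 + (60) = 63 cm/s.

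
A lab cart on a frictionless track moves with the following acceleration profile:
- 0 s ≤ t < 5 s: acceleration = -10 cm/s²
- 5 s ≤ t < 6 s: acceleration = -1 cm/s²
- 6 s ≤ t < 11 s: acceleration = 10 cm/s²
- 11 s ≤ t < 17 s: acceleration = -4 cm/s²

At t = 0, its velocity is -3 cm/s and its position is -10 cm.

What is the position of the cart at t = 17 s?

-444.5 cm

On each constant-a segment, Δv = aΔt and Δx = v₀Δt + ½aΔt²; chain segment to segment.
0–5 s: v starts -3 cm/s; Δx = -3·5 + ½·-10·5² = -140 cm; v ends -53 cm/s.
5–6 s: v starts -53 cm/s; Δx = -53·1 + ½·-1·1² = -53.5 cm; v ends -54 cm/s.
6–11 s: v starts -54 cm/s; Δx = -54·5 + ½·10·5² = -145 cm; v ends -4 cm/s.
11–17 s: v starts -4 cm/s; Δx = -4·6 + ½·-4·6² = -96 cm; v ends -28 cm/s.
x(17) = -10 + Σ Δx = -444.5 cm.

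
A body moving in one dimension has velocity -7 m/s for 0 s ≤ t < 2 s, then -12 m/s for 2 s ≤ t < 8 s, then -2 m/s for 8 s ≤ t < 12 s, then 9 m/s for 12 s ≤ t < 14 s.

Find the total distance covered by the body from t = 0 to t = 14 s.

112 m

Total distance travelled is ∫|v| dt — sum the magnitudes of each area piece.
0–2 s: |-7| × 2 = 14 m
2–8 s: |-12| × 6 = 72 m
8–12 s: |-2| × 4 = 8 m
12–14 s: |9| × 2 = 18 m
Total distance = 112 m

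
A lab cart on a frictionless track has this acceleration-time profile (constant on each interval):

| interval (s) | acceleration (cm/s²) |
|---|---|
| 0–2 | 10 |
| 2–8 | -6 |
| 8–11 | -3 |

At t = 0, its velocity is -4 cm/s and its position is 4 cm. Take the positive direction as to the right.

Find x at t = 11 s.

-69.5 cm

On each constant-a segment, Δv = aΔt and Δx = v₀Δt + ½aΔt²; chain segment to segment.
0–2 s: v starts -4 cm/s; Δx = -4·2 + ½·10·2² = 12 cm; v ends 16 cm/s.
2–8 s: v starts 16 cm/s; Δx = 16·6 + ½·-6·6² = -12 cm; v ends -20 cm/s.
8–11 s: v starts -20 cm/s; Δx = -20·3 + ½·-3·3² = -73.5 cm; v ends -29 cm/s.
x(11) = 4 + Σ Δx = -69.5 cm.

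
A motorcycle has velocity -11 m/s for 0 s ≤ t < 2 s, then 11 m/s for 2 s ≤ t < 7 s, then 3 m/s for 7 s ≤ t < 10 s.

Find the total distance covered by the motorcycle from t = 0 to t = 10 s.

86 m

Total distance travelled is ∫|v| dt — sum the magnitudes of each area piece.
0–2 s: |-11| × 2 = 22 m
2–7 s: |11| × 5 = 55 m
7–10 s: |3| × 3 = 9 m
Total distance = 86 m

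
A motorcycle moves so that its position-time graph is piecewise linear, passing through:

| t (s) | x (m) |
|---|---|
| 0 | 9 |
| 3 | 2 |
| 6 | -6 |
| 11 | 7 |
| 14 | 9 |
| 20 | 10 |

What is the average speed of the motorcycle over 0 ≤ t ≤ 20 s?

Average speed = (total path length)/(elapsed time); on a piecewise-linear x-t graph the path length is Σ|Δx|.
0–3 s: |Δx| = |2 − 9| = 7 m
3–6 s: |Δx| = |-6 − 2| = 8 m
6–11 s: |Δx| = |7 − -6| = 13 m
11–14 s: |Δx| = |9 − 7| = 2 m
14–20 s: |Δx| = |10 − 9| = 1 m
Total path = 31 m; average speed = 31/20 = 1.55 m/s.

1.55 m/s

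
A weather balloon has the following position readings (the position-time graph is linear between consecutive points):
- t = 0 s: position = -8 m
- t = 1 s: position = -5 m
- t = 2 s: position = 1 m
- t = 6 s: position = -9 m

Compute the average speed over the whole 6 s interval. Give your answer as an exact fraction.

Average speed = (total path length)/(elapsed time); on a piecewise-linear x-t graph the path length is Σ|Δx|.
0–1 s: |Δx| = |-5 − -8| = 3 m
1–2 s: |Δx| = |1 − -5| = 6 m
2–6 s: |Δx| = |-9 − 1| = 10 m
Total path = 19 m; average speed = 19/6 = 19/6 m/s.

19/6 m/s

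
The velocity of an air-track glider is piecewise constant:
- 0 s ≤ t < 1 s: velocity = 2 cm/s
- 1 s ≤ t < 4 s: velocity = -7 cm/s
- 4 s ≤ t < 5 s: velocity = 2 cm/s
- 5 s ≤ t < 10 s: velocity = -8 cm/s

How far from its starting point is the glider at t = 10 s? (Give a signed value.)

-57 cm

Displacement is the signed area under the v-t curve.
0–1 s: 2 × 1 = 2 cm
1–4 s: -7 × 3 = -21 cm
4–5 s: 2 × 1 = 2 cm
5–10 s: -8 × 5 = -40 cm
Net displacement = -57 cm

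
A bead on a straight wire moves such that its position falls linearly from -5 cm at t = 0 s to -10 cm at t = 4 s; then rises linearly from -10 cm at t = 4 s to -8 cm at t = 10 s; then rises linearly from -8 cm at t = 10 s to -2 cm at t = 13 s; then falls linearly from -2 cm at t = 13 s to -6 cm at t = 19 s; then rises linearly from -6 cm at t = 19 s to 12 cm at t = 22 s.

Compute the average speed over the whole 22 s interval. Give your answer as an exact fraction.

Average speed = (total path length)/(elapsed time); on a piecewise-linear x-t graph the path length is Σ|Δx|.
0–4 s: |Δx| = |-10 − -5| = 5 cm
4–10 s: |Δx| = |-8 − -10| = 2 cm
10–13 s: |Δx| = |-2 − -8| = 6 cm
13–19 s: |Δx| = |-6 − -2| = 4 cm
19–22 s: |Δx| = |12 − -6| = 18 cm
Total path = 35 cm; average speed = 35/22 = 35/22 cm/s.

35/22 cm/s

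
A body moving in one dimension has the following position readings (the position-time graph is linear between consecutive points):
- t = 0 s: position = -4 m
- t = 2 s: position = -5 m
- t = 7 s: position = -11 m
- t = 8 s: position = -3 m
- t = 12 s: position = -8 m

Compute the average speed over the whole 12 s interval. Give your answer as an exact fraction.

Average speed = (total path length)/(elapsed time); on a piecewise-linear x-t graph the path length is Σ|Δx|.
0–2 s: |Δx| = |-5 − -4| = 1 m
2–7 s: |Δx| = |-11 − -5| = 6 m
7–8 s: |Δx| = |-3 − -11| = 8 m
8–12 s: |Δx| = |-8 − -3| = 5 m
Total path = 20 m; average speed = 20/12 = 5/3 m/s.

5/3 m/s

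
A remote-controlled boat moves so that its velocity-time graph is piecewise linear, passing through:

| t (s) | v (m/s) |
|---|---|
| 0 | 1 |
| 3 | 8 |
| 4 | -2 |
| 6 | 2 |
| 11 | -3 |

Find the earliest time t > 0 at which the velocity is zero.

t = 3.8 s

v changes sign on 3–4 s (from 8 to -2); the graph is linear there, so v = 0 at t = 3 + (-8)·(4 − 3)/(-2 − 8) = 3.8 s.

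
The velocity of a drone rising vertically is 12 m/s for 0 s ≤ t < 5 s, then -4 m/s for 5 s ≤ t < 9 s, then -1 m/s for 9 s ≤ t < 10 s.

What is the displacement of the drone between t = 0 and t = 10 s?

43 m

Displacement is the signed area under the v-t curve.
0–5 s: 12 × 5 = 60 m
5–9 s: -4 × 4 = -16 m
9–10 s: -1 × 1 = -1 m
Net displacement = 43 m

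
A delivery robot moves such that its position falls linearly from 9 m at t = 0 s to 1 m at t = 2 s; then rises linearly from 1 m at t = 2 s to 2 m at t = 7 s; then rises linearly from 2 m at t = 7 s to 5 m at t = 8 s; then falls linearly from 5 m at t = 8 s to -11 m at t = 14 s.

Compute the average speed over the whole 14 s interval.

Average speed = (total path length)/(elapsed time); on a piecewise-linear x-t graph the path length is Σ|Δx|.
0–2 s: |Δx| = |1 − 9| = 8 m
2–7 s: |Δx| = |2 − 1| = 1 m
7–8 s: |Δx| = |5 − 2| = 3 m
8–14 s: |Δx| = |-11 − 5| = 16 m
Total path = 28 m; average speed = 28/14 = 2 m/s.

2 m/s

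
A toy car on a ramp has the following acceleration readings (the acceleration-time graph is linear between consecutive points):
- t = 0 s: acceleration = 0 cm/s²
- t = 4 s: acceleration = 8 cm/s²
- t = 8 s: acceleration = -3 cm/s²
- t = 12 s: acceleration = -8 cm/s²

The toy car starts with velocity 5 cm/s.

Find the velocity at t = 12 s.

9 cm/s

Δv equals the area under the a-t graph; then v = v₀ + Δv.
0–4 s: ½(0 + 8)(4) = 16 cm/s
4–8 s: ½(8 + -3)(4) = 10 cm/s
8–12 s: ½(-3 + -8)(4) = -22 cm/s
Δv = 4 cm/s, so v(12) = 5 + (4) = 9 cm/s.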